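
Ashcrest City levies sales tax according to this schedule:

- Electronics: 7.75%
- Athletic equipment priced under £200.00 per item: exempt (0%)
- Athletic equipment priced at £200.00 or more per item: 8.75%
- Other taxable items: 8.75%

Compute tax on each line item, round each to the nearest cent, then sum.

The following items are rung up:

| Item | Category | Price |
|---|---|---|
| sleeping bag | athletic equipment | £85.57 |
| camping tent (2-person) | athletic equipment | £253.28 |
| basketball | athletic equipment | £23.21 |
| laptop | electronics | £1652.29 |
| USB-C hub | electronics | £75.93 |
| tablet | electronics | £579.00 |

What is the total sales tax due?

Sleeping bag £85.57: athletic equipment, under £200.00 → 0% → £0.00
Camping tent (2-person) £253.28: athletic equipment, £200.00 or more → 8.75% → £22.16
Basketball £23.21: athletic equipment, under £200.00 → 0% → £0.00
Laptop £1652.29: electronics → 7.75% → £128.05
USB-C hub £75.93: electronics → 7.75% → £5.88
Tablet £579.00: electronics → 7.75% → £44.87
Total tax = £22.16 + £128.05 + £5.88 + £44.87 = £200.96

£200.96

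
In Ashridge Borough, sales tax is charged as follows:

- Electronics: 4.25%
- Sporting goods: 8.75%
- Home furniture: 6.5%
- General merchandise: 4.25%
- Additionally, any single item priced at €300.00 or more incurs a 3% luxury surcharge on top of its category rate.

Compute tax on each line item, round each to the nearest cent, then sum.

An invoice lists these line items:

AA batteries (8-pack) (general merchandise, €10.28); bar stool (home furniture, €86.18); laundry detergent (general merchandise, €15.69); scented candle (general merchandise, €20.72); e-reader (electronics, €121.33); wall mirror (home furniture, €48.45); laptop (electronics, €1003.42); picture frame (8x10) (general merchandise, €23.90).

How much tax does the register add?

€89.67

AA batteries (8-pack) €10.28: general merchandise → 4.25% → €0.44
Bar stool €86.18: home furniture → 6.5% → €5.60
Laundry detergent €15.69: general merchandise → 4.25% → €0.67
Scented candle €20.72: general merchandise → 4.25% → €0.88
E-reader €121.33: electronics → 4.25% → €5.16
Wall mirror €48.45: home furniture → 6.5% → €3.15
Laptop €1003.42: electronics → 4.25% + 3% surcharge = 7.25% → €72.75
Picture frame (8x10) €23.90: general merchandise → 4.25% → €1.02
Total tax = €0.44 + €5.60 + €0.67 + €0.88 + €5.16 + €3.15 + €72.75 + €1.02 = €89.67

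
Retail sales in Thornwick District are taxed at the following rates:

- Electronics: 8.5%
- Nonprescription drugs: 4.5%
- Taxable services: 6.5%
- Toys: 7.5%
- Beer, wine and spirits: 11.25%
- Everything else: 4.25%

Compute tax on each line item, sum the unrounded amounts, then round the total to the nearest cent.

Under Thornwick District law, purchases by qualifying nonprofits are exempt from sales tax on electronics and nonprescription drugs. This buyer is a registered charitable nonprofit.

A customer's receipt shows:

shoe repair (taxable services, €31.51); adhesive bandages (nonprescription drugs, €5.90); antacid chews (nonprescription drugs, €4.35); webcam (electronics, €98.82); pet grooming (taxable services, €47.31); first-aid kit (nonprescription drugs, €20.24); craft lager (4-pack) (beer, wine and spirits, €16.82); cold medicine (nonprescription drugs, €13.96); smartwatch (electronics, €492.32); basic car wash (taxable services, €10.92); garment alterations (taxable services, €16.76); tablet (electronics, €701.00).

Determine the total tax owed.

€8.81

Shoe repair €31.51: taxable services → 6.5% → €2.04815
Adhesive bandages €5.90: nonprescription drugs, buyer-exempt → 0% → €0.00
Antacid chews €4.35: nonprescription drugs, buyer-exempt → 0% → €0.00
Webcam €98.82: electronics, buyer-exempt → 0% → €0.00
Pet grooming €47.31: taxable services → 6.5% → €3.07515
First-aid kit €20.24: nonprescription drugs, buyer-exempt → 0% → €0.00
Craft lager (4-pack) €16.82: beer, wine and spirits → 11.25% → €1.89225
Cold medicine €13.96: nonprescription drugs, buyer-exempt → 0% → €0.00
Smartwatch €492.32: electronics, buyer-exempt → 0% → €0.00
Basic car wash €10.92: taxable services → 6.5% → €0.7098
Garment alterations €16.76: taxable services → 6.5% → €1.0894
Tablet €701.00: electronics, buyer-exempt → 0% → €0.00
Unrounded tax sum = €8.81475 → €8.81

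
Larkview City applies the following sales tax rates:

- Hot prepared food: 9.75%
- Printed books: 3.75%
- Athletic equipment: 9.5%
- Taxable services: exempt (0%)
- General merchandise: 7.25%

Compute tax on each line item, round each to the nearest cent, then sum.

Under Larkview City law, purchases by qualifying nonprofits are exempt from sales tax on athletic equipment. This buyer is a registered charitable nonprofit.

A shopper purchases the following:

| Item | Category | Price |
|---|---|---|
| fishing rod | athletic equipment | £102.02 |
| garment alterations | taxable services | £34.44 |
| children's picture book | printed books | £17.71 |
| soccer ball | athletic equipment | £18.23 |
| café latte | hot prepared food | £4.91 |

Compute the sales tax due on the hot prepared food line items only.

Café latte £4.91: hot prepared food → 9.75% → £0.48
Tax on hot prepared food = £0.48

£0.48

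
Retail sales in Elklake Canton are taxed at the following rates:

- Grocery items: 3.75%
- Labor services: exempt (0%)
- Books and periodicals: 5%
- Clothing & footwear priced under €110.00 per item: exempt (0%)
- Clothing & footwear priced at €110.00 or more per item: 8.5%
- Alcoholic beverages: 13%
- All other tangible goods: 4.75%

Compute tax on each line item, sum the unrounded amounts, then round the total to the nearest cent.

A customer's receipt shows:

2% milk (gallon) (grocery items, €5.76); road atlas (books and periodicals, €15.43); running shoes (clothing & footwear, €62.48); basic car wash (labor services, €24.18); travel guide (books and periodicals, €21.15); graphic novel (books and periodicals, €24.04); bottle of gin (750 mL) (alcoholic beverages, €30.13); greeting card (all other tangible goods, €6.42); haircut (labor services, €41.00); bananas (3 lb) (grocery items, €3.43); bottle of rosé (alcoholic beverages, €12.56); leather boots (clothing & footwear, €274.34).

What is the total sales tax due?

2% milk (gallon) €5.76: grocery items → 3.75% → €0.216
Road atlas €15.43: books and periodicals → 5% → €0.7715
Running shoes €62.48: clothing & footwear, under €110.00 → 0% → €0.00
Basic car wash €24.18: labor services → 0% → €0.00
Travel guide €21.15: books and periodicals → 5% → €1.0575
Graphic novel €24.04: books and periodicals → 5% → €1.202
Bottle of gin (750 mL) €30.13: alcoholic beverages → 13% → €3.9169
Greeting card €6.42: all other tangible goods → 4.75% → €0.30495
Haircut €41.00: labor services → 0% → €0.00
Bananas (3 lb) €3.43: grocery items → 3.75% → €0.128625
Bottle of rosé €12.56: alcoholic beverages → 13% → €1.6328
Leather boots €274.34: clothing & footwear, €110.00 or more → 8.5% → €23.3189
Unrounded tax sum = €32.549175 → €32.55

€32.55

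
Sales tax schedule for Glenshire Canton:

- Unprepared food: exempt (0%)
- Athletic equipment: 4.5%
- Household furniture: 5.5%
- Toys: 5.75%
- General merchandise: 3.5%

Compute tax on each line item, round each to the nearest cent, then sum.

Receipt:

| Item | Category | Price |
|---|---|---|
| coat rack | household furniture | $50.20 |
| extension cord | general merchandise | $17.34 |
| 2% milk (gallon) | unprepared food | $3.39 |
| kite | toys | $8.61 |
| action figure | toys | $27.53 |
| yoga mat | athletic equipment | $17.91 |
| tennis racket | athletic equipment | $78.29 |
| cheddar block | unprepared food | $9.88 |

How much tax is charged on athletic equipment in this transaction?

Yoga mat $17.91: athletic equipment → 4.5% → $0.81
Tennis racket $78.29: athletic equipment → 4.5% → $3.52
Tax on athletic equipment = $0.81 + $3.52 = $4.33

$4.33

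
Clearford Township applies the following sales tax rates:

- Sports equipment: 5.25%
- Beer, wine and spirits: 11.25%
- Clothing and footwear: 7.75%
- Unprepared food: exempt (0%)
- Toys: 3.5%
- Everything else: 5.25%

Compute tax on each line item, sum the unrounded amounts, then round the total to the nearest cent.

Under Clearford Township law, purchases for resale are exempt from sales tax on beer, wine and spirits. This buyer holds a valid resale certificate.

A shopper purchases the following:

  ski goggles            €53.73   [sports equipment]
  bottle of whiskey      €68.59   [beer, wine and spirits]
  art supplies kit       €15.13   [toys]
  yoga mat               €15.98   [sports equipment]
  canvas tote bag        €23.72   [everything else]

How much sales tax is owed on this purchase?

Ski goggles €53.73: sports equipment → 5.25% → €2.820825
Bottle of whiskey €68.59: beer, wine and spirits, buyer-exempt → 0% → €0.00
Art supplies kit €15.13: toys → 3.5% → €0.52955
Yoga mat €15.98: sports equipment → 5.25% → €0.83895
Canvas tote bag €23.72: everything else → 5.25% → €1.2453
Unrounded tax sum = €5.434625 → €5.43

€5.43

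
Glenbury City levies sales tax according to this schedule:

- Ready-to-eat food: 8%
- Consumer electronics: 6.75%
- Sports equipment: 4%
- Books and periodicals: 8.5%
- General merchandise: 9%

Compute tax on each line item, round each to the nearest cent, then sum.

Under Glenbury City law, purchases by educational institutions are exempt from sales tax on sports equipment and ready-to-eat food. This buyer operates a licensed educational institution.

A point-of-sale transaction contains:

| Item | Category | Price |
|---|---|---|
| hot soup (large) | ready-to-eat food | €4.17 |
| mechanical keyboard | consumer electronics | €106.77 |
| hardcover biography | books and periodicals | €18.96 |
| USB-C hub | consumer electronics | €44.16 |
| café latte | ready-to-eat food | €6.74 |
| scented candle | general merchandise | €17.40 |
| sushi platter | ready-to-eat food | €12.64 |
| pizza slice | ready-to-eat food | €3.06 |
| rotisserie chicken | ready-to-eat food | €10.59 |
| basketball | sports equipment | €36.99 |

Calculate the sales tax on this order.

Hot soup (large) €4.17: ready-to-eat food, buyer-exempt → 0% → €0.00
Mechanical keyboard €106.77: consumer electronics → 6.75% → €7.21
Hardcover biography €18.96: books and periodicals → 8.5% → €1.61
USB-C hub €44.16: consumer electronics → 6.75% → €2.98
Café latte €6.74: ready-to-eat food, buyer-exempt → 0% → €0.00
Scented candle €17.40: general merchandise → 9% → €1.57
Sushi platter €12.64: ready-to-eat food, buyer-exempt → 0% → €0.00
Pizza slice €3.06: ready-to-eat food, buyer-exempt → 0% → €0.00
Rotisserie chicken €10.59: ready-to-eat food, buyer-exempt → 0% → €0.00
Basketball €36.99: sports equipment, buyer-exempt → 0% → €0.00
Total tax = €7.21 + €1.61 + €2.98 + €1.57 = €13.37

€13.37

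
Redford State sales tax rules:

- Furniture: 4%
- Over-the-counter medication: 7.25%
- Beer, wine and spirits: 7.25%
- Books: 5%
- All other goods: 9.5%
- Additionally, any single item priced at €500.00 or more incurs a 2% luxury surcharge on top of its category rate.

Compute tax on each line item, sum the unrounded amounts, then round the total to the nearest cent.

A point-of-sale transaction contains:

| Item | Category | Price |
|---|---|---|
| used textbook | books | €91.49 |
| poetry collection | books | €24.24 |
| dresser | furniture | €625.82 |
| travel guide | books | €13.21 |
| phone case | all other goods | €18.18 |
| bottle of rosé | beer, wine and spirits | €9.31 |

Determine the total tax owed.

€46.40

Used textbook €91.49: books → 5% → €4.5745
Poetry collection €24.24: books → 5% → €1.212
Dresser €625.82: furniture → 4% + 2% surcharge = 6% → €37.5492
Travel guide €13.21: books → 5% → €0.6605
Phone case €18.18: all other goods → 9.5% → €1.7271
Bottle of rosé €9.31: beer, wine and spirits → 7.25% → €0.674975
Unrounded tax sum = €46.398275 → €46.40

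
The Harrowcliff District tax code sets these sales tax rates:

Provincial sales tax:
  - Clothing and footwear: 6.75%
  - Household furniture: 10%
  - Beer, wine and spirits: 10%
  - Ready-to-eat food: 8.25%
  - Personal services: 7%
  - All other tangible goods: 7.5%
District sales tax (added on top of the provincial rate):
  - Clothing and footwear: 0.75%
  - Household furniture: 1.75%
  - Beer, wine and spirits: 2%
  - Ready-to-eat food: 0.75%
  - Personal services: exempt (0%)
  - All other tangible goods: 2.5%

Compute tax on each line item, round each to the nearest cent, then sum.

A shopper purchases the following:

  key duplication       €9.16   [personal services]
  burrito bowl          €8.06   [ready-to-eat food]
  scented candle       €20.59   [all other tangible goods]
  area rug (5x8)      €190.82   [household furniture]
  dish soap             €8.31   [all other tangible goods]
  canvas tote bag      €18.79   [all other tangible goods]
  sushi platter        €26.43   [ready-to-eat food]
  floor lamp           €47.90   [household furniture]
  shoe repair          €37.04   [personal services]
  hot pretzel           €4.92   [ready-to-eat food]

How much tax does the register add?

Key duplication €9.16: personal services → 7% + 0% district = 7% → €0.64
Burrito bowl €8.06: ready-to-eat food → 8.25% + 0.75% district = 9% → €0.73
Scented candle €20.59: all other tangible goods → 7.5% + 2.5% district = 10% → €2.06
Area rug (5x8) €190.82: household furniture → 10% + 1.75% district = 11.75% → €22.42
Dish soap €8.31: all other tangible goods → 7.5% + 2.5% district = 10% → €0.83
Canvas tote bag €18.79: all other tangible goods → 7.5% + 2.5% district = 10% → €1.88
Sushi platter €26.43: ready-to-eat food → 8.25% + 0.75% district = 9% → €2.38
Floor lamp €47.90: household furniture → 10% + 1.75% district = 11.75% → €5.63
Shoe repair €37.04: personal services → 7% + 0% district = 7% → €2.59
Hot pretzel €4.92: ready-to-eat food → 8.25% + 0.75% district = 9% → €0.44
Total tax = €0.64 + €0.73 + €2.06 + €22.42 + €0.83 + €1.88 + €2.38 + €5.63 + €2.59 + €0.44 = €39.60

€39.60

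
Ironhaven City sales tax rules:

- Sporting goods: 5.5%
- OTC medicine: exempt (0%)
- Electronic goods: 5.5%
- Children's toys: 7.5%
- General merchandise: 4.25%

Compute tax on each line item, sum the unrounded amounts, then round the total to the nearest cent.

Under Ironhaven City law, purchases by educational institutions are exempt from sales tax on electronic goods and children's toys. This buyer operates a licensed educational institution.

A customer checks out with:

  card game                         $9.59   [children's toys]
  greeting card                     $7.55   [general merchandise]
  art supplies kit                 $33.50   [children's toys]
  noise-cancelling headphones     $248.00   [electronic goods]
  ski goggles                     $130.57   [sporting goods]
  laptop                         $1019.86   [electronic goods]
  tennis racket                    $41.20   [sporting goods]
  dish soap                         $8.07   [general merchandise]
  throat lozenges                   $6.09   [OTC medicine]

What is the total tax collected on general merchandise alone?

$0.66

Greeting card $7.55: general merchandise → 4.25% → $0.320875
Dish soap $8.07: general merchandise → 4.25% → $0.342975
Tax on general merchandise: unrounded sum = $0.66385 → $0.66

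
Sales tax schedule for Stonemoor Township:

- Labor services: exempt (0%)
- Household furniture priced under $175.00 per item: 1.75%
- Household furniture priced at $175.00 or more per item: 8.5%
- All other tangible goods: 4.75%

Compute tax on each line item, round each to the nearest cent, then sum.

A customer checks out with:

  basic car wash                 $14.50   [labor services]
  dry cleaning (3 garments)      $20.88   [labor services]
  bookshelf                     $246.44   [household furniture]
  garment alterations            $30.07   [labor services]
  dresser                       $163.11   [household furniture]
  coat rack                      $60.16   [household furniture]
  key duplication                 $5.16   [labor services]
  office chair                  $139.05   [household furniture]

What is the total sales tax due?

Basic car wash $14.50: labor services → 0% → $0.00
Dry cleaning (3 garments) $20.88: labor services → 0% → $0.00
Bookshelf $246.44: household furniture, $175.00 or more → 8.5% → $20.95
Garment alterations $30.07: labor services → 0% → $0.00
Dresser $163.11: household furniture, under $175.00 → 1.75% → $2.85
Coat rack $60.16: household furniture, under $175.00 → 1.75% → $1.05
Key duplication $5.16: labor services → 0% → $0.00
Office chair $139.05: household furniture, under $175.00 → 1.75% → $2.43
Total tax = $20.95 + $2.85 + $1.05 + $2.43 = $27.28

$27.28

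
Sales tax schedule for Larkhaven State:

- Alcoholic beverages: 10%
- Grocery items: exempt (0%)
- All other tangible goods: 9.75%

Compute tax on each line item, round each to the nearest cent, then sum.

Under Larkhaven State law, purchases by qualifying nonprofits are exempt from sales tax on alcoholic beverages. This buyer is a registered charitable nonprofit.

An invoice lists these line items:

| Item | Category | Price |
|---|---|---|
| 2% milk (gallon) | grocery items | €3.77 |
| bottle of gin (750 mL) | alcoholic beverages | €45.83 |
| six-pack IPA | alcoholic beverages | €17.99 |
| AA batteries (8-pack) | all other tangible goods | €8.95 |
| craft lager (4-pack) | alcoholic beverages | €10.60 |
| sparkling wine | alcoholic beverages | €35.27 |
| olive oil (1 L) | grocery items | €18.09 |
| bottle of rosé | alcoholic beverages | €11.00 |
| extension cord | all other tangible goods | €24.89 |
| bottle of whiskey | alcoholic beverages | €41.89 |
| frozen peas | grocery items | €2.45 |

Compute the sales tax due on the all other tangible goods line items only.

€3.30

AA batteries (8-pack) €8.95: all other tangible goods → 9.75% → €0.87
Extension cord €24.89: all other tangible goods → 9.75% → €2.43
Tax on all other tangible goods = €0.87 + €2.43 = €3.30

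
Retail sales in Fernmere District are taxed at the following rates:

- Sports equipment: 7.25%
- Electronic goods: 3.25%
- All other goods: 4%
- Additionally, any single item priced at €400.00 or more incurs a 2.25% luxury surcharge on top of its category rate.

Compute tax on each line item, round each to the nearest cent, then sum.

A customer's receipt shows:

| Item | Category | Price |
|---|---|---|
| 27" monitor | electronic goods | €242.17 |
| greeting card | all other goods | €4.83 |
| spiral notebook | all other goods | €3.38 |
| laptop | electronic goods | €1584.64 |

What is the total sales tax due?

€95.36

27" monitor €242.17: electronic goods → 3.25% → €7.87
Greeting card €4.83: all other goods → 4% → €0.19
Spiral notebook €3.38: all other goods → 4% → €0.14
Laptop €1584.64: electronic goods → 3.25% + 2.25% surcharge = 5.5% → €87.16
Total tax = €7.87 + €0.19 + €0.14 + €87.16 = €95.36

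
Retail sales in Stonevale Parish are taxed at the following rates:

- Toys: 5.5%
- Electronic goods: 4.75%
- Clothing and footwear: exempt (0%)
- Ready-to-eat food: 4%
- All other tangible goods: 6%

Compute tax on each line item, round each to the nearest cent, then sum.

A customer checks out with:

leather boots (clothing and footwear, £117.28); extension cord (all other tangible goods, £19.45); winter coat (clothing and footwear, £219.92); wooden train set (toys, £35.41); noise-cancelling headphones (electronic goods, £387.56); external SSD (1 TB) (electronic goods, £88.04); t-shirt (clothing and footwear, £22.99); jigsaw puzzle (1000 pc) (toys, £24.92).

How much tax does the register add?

£27.08

Leather boots £117.28: clothing and footwear → 0% → £0.00
Extension cord £19.45: all other tangible goods → 6% → £1.17
Winter coat £219.92: clothing and footwear → 0% → £0.00
Wooden train set £35.41: toys → 5.5% → £1.95
Noise-cancelling headphones £387.56: electronic goods → 4.75% → £18.41
External SSD (1 TB) £88.04: electronic goods → 4.75% → £4.18
T-shirt £22.99: clothing and footwear → 0% → £0.00
Jigsaw puzzle (1000 pc) £24.92: toys → 5.5% → £1.37
Total tax = £1.17 + £1.95 + £18.41 + £4.18 + £1.37 = £27.08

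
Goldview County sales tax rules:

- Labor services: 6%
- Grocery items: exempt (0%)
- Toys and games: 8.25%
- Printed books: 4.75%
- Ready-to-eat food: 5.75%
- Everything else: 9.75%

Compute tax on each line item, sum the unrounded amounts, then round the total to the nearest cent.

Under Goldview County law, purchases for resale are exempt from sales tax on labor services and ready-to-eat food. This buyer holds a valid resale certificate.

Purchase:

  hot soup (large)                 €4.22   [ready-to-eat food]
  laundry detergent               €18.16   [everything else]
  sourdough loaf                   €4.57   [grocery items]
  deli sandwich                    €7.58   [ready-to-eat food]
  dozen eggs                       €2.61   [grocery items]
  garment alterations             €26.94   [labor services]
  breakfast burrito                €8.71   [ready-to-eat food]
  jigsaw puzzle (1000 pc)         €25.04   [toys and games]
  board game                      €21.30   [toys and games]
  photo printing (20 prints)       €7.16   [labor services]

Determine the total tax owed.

€5.59

Hot soup (large) €4.22: ready-to-eat food, buyer-exempt → 0% → €0.00
Laundry detergent €18.16: everything else → 9.75% → €1.7706
Sourdough loaf €4.57: grocery items → 0% → €0.00
Deli sandwich €7.58: ready-to-eat food, buyer-exempt → 0% → €0.00
Dozen eggs €2.61: grocery items → 0% → €0.00
Garment alterations €26.94: labor services, buyer-exempt → 0% → €0.00
Breakfast burrito €8.71: ready-to-eat food, buyer-exempt → 0% → €0.00
Jigsaw puzzle (1000 pc) €25.04: toys and games → 8.25% → €2.0658
Board game €21.30: toys and games → 8.25% → €1.75725
Photo printing (20 prints) €7.16: labor services, buyer-exempt → 0% → €0.00
Unrounded tax sum = €5.59365 → €5.59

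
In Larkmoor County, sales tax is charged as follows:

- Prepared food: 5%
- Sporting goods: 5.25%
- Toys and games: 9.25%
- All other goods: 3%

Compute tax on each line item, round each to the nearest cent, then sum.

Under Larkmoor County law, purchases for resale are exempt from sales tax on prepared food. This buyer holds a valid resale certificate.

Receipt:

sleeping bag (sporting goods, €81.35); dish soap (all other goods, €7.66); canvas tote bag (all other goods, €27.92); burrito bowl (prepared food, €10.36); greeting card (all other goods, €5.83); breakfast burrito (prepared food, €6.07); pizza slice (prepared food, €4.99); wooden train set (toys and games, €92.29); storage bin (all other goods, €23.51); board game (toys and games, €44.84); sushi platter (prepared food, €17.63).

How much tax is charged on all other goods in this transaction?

Dish soap €7.66: all other goods → 3% → €0.23
Canvas tote bag €27.92: all other goods → 3% → €0.84
Greeting card €5.83: all other goods → 3% → €0.17
Storage bin €23.51: all other goods → 3% → €0.71
Tax on all other goods = €0.23 + €0.84 + €0.17 + €0.71 = €1.95

€1.95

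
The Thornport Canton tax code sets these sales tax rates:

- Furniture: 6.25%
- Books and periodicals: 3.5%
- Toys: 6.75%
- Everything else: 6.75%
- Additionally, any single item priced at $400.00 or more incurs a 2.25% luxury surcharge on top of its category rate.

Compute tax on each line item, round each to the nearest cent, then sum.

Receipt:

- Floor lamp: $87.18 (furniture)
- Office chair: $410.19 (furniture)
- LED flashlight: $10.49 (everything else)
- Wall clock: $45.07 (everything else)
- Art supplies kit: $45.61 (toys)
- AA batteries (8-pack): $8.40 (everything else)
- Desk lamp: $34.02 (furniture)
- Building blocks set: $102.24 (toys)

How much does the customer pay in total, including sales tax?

Floor lamp $87.18: furniture → 6.25% → $5.45
Office chair $410.19: furniture → 6.25% + 2.25% surcharge = 8.5% → $34.87
LED flashlight $10.49: everything else → 6.75% → $0.71
Wall clock $45.07: everything else → 6.75% → $3.04
Art supplies kit $45.61: toys → 6.75% → $3.08
AA batteries (8-pack) $8.40: everything else → 6.75% → $0.57
Desk lamp $34.02: furniture → 6.25% → $2.13
Building blocks set $102.24: toys → 6.75% → $6.90
Subtotal = $743.20; tax = $56.75; total due = $799.95

$799.95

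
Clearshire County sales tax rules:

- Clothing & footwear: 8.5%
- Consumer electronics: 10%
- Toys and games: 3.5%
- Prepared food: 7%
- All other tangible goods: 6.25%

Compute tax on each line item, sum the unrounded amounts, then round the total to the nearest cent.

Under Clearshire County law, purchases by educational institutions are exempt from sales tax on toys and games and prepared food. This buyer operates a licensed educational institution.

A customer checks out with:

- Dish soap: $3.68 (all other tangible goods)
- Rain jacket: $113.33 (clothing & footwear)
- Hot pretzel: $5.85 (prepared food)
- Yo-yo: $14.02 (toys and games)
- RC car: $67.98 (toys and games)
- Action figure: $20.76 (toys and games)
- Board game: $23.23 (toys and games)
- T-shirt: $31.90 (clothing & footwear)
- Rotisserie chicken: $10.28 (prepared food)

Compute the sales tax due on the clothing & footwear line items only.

Rain jacket $113.33: clothing & footwear → 8.5% → $9.63305
T-shirt $31.90: clothing & footwear → 8.5% → $2.7115
Tax on clothing & footwear: unrounded sum = $12.34455 → $12.34

$12.34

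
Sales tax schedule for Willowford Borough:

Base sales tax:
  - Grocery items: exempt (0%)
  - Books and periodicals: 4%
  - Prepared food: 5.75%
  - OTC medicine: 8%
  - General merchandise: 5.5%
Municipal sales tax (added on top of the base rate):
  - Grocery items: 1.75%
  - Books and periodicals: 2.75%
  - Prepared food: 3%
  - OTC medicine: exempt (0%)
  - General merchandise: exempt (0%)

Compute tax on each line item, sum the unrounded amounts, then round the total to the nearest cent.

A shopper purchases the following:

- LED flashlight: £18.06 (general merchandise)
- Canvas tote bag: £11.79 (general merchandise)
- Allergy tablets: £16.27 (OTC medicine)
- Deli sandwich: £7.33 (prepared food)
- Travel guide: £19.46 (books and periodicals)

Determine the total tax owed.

£4.90

LED flashlight £18.06: general merchandise → 5.5% + 0% municipal = 5.5% → £0.9933
Canvas tote bag £11.79: general merchandise → 5.5% + 0% municipal = 5.5% → £0.64845
Allergy tablets £16.27: OTC medicine → 8% + 0% municipal = 8% → £1.3016
Deli sandwich £7.33: prepared food → 5.75% + 3% municipal = 8.75% → £0.641375
Travel guide £19.46: books and periodicals → 4% + 2.75% municipal = 6.75% → £1.31355
Unrounded tax sum = £4.898275 → £4.90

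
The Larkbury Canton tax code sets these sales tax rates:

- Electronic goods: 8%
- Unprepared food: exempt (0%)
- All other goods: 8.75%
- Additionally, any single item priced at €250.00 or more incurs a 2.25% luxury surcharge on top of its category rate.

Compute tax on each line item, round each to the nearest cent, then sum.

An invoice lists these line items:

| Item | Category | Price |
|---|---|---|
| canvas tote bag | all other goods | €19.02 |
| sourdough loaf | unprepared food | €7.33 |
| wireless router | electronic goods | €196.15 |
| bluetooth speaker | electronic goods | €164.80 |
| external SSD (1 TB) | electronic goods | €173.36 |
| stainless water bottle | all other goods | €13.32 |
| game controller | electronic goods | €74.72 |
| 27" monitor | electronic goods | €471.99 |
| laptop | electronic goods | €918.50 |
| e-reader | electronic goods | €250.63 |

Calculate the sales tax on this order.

Canvas tote bag €19.02: all other goods → 8.75% → €1.66
Sourdough loaf €7.33: unprepared food → 0% → €0.00
Wireless router €196.15: electronic goods → 8% → €15.69
Bluetooth speaker €164.80: electronic goods → 8% → €13.18
External SSD (1 TB) €173.36: electronic goods → 8% → €13.87
Stainless water bottle €13.32: all other goods → 8.75% → €1.17
Game controller €74.72: electronic goods → 8% → €5.98
27" monitor €471.99: electronic goods → 8% + 2.25% surcharge = 10.25% → €48.38
Laptop €918.50: electronic goods → 8% + 2.25% surcharge = 10.25% → €94.15
E-reader €250.63: electronic goods → 8% + 2.25% surcharge = 10.25% → €25.69
Total tax = €1.66 + €15.69 + €13.18 + €13.87 + €1.17 + €5.98 + €48.38 + €94.15 + €25.69 = €219.77

€219.77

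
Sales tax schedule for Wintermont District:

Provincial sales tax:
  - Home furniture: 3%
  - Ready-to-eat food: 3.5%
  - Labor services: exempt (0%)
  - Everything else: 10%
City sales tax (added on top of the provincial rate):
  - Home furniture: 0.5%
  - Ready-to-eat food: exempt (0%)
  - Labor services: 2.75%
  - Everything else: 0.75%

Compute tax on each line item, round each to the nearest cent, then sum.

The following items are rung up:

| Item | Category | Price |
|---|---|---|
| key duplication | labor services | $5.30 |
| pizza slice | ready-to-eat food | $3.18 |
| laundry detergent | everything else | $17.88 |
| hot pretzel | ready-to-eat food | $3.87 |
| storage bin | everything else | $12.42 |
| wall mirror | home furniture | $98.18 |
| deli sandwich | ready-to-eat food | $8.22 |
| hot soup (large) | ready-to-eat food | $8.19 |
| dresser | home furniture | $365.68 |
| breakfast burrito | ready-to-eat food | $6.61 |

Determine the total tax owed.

Key duplication $5.30: labor services → 0% + 2.75% city = 2.75% → $0.15
Pizza slice $3.18: ready-to-eat food → 3.5% + 0% city = 3.5% → $0.11
Laundry detergent $17.88: everything else → 10% + 0.75% city = 10.75% → $1.92
Hot pretzel $3.87: ready-to-eat food → 3.5% + 0% city = 3.5% → $0.14
Storage bin $12.42: everything else → 10% + 0.75% city = 10.75% → $1.34
Wall mirror $98.18: home furniture → 3% + 0.5% city = 3.5% → $3.44
Deli sandwich $8.22: ready-to-eat food → 3.5% + 0% city = 3.5% → $0.29
Hot soup (large) $8.19: ready-to-eat food → 3.5% + 0% city = 3.5% → $0.29
Dresser $365.68: home furniture → 3% + 0.5% city = 3.5% → $12.80
Breakfast burrito $6.61: ready-to-eat food → 3.5% + 0% city = 3.5% → $0.23
Total tax = $0.15 + $0.11 + $1.92 + $0.14 + $1.34 + $3.44 + $0.29 + $0.29 + $12.80 + $0.23 = $20.71

$20.71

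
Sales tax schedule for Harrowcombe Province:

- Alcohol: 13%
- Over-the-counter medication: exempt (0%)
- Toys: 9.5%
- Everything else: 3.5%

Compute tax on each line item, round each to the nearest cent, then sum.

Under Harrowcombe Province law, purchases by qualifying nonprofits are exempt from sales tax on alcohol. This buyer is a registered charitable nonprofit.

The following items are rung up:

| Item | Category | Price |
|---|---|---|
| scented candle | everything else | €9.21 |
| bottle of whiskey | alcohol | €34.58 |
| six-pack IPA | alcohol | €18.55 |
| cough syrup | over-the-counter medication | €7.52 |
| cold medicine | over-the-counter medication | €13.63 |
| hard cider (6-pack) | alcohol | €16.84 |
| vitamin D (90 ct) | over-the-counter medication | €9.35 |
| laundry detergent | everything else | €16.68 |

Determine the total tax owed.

€0.90

Scented candle €9.21: everything else → 3.5% → €0.32
Bottle of whiskey €34.58: alcohol, buyer-exempt → 0% → €0.00
Six-pack IPA €18.55: alcohol, buyer-exempt → 0% → €0.00
Cough syrup €7.52: over-the-counter medication → 0% → €0.00
Cold medicine €13.63: over-the-counter medication → 0% → €0.00
Hard cider (6-pack) €16.84: alcohol, buyer-exempt → 0% → €0.00
Vitamin D (90 ct) €9.35: over-the-counter medication → 0% → €0.00
Laundry detergent €16.68: everything else → 3.5% → €0.58
Total tax = €0.32 + €0.58 = €0.90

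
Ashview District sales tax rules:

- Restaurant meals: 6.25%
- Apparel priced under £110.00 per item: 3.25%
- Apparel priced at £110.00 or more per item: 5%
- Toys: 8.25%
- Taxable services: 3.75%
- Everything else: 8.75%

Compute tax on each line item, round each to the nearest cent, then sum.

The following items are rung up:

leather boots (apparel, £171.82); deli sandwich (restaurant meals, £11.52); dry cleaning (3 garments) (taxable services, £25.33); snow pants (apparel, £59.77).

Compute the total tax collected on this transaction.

Leather boots £171.82: apparel, £110.00 or more → 5% → £8.59
Deli sandwich £11.52: restaurant meals → 6.25% → £0.72
Dry cleaning (3 garments) £25.33: taxable services → 3.75% → £0.95
Snow pants £59.77: apparel, under £110.00 → 3.25% → £1.94
Total tax = £8.59 + £0.72 + £0.95 + £1.94 = £12.20

£12.20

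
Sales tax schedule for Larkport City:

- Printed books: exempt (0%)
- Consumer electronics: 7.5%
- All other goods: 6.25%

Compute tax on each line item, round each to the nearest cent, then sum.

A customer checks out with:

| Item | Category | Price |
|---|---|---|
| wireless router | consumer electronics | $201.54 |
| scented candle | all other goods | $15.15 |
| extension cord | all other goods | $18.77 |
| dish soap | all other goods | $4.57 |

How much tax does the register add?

Wireless router $201.54: consumer electronics → 7.5% → $15.12
Scented candle $15.15: all other goods → 6.25% → $0.95
Extension cord $18.77: all other goods → 6.25% → $1.17
Dish soap $4.57: all other goods → 6.25% → $0.29
Total tax = $15.12 + $0.95 + $1.17 + $0.29 = $17.53

$17.53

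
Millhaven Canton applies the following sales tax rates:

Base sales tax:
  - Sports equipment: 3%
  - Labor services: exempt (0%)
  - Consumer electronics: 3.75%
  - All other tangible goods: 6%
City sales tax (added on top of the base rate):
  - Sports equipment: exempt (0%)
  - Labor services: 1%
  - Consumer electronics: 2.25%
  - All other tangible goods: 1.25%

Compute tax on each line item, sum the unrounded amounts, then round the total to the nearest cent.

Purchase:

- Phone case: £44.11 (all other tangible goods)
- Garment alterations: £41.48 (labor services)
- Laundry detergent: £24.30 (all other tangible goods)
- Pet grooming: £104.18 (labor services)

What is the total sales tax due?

Phone case £44.11: all other tangible goods → 6% + 1.25% city = 7.25% → £3.197975
Garment alterations £41.48: labor services → 0% + 1% city = 1% → £0.4148
Laundry detergent £24.30: all other tangible goods → 6% + 1.25% city = 7.25% → £1.76175
Pet grooming £104.18: labor services → 0% + 1% city = 1% → £1.0418
Unrounded tax sum = £6.416325 → £6.42

£6.42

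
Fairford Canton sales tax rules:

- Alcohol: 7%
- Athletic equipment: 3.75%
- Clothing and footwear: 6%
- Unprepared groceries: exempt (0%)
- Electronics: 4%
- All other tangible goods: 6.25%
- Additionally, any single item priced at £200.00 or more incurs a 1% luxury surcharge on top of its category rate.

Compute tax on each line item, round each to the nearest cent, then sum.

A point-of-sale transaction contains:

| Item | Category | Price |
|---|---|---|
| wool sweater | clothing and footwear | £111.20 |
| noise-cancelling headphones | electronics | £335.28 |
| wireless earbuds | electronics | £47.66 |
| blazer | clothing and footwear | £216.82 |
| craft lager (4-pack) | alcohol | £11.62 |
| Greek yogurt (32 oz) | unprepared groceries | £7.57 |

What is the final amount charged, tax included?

Wool sweater £111.20: clothing and footwear → 6% → £6.67
Noise-cancelling headphones £335.28: electronics → 4% + 1% surcharge = 5% → £16.76
Wireless earbuds £47.66: electronics → 4% → £1.91
Blazer £216.82: clothing and footwear → 6% + 1% surcharge = 7% → £15.18
Craft lager (4-pack) £11.62: alcohol → 7% → £0.81
Greek yogurt (32 oz) £7.57: unprepared groceries → 0% → £0.00
Subtotal = £730.15; tax = £41.33; total due = £771.48

£771.48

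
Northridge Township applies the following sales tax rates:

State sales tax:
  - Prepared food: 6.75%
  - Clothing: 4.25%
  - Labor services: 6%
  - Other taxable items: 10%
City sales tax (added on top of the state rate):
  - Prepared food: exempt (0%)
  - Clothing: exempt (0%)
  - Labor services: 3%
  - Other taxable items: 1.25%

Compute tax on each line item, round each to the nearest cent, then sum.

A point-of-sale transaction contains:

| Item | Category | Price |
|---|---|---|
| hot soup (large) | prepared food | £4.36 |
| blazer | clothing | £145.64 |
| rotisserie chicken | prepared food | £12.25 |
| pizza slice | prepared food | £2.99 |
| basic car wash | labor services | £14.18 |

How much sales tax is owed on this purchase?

£8.79

Hot soup (large) £4.36: prepared food → 6.75% + 0% city = 6.75% → £0.29
Blazer £145.64: clothing → 4.25% + 0% city = 4.25% → £6.19
Rotisserie chicken £12.25: prepared food → 6.75% + 0% city = 6.75% → £0.83
Pizza slice £2.99: prepared food → 6.75% + 0% city = 6.75% → £0.20
Basic car wash £14.18: labor services → 6% + 3% city = 9% → £1.28
Total tax = £0.29 + £6.19 + £0.83 + £0.20 + £1.28 = £8.79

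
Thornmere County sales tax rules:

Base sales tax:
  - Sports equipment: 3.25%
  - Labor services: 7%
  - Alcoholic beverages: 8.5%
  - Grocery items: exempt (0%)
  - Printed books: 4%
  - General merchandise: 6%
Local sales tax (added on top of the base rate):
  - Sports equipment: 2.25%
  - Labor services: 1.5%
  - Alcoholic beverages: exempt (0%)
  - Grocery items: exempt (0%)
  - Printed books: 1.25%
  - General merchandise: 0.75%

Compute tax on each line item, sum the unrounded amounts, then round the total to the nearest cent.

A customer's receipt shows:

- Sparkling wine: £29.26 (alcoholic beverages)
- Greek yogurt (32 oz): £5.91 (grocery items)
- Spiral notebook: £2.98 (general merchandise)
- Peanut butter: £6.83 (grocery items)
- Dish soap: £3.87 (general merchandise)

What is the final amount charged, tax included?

Sparkling wine £29.26: alcoholic beverages → 8.5% + 0% local = 8.5% → £2.4871
Greek yogurt (32 oz) £5.91: grocery items → 0% + 0% local = 0% → £0.00
Spiral notebook £2.98: general merchandise → 6% + 0.75% local = 6.75% → £0.20115
Peanut butter £6.83: grocery items → 0% + 0% local = 0% → £0.00
Dish soap £3.87: general merchandise → 6% + 0.75% local = 6.75% → £0.261225
Subtotal = £48.85; unrounded tax = £2.949475 → £2.95; total due = £51.80

£51.80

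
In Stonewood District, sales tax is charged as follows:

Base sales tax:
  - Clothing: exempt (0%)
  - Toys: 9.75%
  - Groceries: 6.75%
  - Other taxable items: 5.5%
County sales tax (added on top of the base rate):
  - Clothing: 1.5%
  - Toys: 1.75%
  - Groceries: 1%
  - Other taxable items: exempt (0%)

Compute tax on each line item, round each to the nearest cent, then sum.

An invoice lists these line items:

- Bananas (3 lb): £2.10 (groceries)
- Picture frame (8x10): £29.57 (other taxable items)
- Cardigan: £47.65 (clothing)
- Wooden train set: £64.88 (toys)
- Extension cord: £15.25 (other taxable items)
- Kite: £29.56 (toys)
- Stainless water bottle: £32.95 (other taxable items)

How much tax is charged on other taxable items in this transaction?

£4.28

Picture frame (8x10) £29.57: other taxable items → 5.5% + 0% county = 5.5% → £1.63
Extension cord £15.25: other taxable items → 5.5% + 0% county = 5.5% → £0.84
Stainless water bottle £32.95: other taxable items → 5.5% + 0% county = 5.5% → £1.81
Tax on other taxable items = £1.63 + £0.84 + £1.81 = £4.28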